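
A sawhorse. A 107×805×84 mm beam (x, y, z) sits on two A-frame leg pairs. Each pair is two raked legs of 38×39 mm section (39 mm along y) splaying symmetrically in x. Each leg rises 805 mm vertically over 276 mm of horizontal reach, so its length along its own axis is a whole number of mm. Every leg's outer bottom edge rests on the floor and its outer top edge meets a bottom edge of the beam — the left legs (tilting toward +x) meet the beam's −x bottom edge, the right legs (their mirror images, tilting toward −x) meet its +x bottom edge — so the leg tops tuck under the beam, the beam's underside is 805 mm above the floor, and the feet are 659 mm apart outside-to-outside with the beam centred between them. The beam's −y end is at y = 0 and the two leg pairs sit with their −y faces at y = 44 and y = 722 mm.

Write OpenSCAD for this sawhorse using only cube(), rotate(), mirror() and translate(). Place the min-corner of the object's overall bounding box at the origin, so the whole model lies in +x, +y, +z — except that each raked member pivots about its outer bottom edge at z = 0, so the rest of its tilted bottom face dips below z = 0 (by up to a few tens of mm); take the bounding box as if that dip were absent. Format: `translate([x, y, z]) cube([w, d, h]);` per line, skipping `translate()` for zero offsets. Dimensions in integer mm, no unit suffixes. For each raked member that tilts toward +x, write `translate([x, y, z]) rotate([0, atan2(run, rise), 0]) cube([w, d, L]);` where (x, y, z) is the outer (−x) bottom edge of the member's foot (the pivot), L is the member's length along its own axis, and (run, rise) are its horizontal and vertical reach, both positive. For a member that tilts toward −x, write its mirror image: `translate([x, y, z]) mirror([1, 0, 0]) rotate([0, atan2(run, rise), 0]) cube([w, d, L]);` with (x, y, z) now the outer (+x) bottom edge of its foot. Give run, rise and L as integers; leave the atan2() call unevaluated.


translate([276, 0, 805]) cube([107, 805, 84]);
translate([0, 44, 0]) rotate([0, atan2(276, 805), 0]) cube([38, 39, 851]);
translate([659, 44, 0]) mirror([1, 0, 0]) rotate([0, atan2(276, 805), 0]) cube([38, 39, 851]);
translate([0, 722, 0]) rotate([0, atan2(276, 805), 0]) cube([38, 39, 851]);
translate([659, 722, 0]) mirror([1, 0, 0]) rotate([0, atan2(276, 805), 0]) cube([38, 39, 851]);


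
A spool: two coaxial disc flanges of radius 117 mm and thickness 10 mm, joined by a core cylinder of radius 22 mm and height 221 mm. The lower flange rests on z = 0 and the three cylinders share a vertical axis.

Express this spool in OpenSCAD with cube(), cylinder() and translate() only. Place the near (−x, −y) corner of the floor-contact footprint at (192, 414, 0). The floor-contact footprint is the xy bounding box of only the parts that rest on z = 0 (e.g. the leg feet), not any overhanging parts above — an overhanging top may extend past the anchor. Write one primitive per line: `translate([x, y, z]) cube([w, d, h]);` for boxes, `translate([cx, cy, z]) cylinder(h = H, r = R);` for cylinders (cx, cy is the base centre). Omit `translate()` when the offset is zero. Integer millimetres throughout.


translate([309, 531, 0]) cylinder(h = 10, r = 117);
translate([309, 531, 10]) cylinder(h = 221, r = 22);
translate([309, 531, 231]) cylinder(h = 10, r = 117);


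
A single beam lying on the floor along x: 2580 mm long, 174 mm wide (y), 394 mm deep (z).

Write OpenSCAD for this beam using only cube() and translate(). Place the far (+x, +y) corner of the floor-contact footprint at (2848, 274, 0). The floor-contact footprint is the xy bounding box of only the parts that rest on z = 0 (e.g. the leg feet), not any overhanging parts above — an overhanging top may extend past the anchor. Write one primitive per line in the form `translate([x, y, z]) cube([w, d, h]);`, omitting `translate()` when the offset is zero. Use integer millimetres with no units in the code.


translate([268, 100, 0]) cube([2580, 174, 394]);


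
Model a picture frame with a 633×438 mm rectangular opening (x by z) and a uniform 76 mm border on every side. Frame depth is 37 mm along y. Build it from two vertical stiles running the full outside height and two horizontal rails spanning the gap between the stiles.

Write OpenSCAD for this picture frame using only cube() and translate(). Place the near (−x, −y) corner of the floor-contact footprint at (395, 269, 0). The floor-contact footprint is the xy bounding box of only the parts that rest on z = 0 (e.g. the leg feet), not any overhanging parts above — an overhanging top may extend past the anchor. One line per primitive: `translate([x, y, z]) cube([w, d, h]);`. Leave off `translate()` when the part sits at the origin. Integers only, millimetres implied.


translate([395, 269, 0]) cube([76, 37, 590]);
translate([1104, 269, 0]) cube([76, 37, 590]);
translate([471, 269, 0]) cube([633, 37, 76]);
translate([471, 269, 514]) cube([633, 37, 76]);


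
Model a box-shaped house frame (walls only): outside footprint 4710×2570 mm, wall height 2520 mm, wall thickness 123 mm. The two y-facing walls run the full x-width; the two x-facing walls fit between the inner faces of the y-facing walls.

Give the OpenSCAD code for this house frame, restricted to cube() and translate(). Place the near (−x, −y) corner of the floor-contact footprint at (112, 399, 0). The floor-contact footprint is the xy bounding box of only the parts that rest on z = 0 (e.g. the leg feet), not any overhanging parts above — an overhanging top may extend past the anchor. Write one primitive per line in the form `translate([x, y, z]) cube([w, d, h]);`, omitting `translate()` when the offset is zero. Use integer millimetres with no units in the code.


translate([112, 399, 0]) cube([4710, 123, 2520]);
translate([112, 2846, 0]) cube([4710, 123, 2520]);
translate([112, 522, 0]) cube([123, 2324, 2520]);
translate([4699, 522, 0]) cube([123, 2324, 2520]);


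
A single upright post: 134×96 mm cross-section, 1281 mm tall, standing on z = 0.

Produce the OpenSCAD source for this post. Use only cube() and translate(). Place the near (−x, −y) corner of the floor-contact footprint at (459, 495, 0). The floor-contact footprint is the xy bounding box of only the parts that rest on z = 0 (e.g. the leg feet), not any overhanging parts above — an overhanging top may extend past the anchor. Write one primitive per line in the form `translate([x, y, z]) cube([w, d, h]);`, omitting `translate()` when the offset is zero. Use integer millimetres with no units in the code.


translate([459, 495, 0]) cube([134, 96, 1281]);


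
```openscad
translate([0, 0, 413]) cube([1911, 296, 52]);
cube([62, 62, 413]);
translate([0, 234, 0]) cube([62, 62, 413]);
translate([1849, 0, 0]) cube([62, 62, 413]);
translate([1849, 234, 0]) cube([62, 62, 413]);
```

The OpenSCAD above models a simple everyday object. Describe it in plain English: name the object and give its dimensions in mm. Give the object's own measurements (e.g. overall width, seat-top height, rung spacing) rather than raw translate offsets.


A long wooden bench with a 1911 mm (x) × 296 mm (y) seat, 52 mm thick, its top surface 465 mm above the floor. Four 62 mm square legs at the seat corners, flush with the edges, run from z = 0 to the seat underside.


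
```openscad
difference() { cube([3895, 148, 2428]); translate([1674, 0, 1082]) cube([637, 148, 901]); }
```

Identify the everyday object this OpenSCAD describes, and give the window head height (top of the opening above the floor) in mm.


A wall with a window opening. The window head height is 1983 mm.

A wall with a rectangular opening subtracted — a window. Sill at z = 1082, opening 901 mm tall, so the head is at 1082 + 901 = 1983 mm.


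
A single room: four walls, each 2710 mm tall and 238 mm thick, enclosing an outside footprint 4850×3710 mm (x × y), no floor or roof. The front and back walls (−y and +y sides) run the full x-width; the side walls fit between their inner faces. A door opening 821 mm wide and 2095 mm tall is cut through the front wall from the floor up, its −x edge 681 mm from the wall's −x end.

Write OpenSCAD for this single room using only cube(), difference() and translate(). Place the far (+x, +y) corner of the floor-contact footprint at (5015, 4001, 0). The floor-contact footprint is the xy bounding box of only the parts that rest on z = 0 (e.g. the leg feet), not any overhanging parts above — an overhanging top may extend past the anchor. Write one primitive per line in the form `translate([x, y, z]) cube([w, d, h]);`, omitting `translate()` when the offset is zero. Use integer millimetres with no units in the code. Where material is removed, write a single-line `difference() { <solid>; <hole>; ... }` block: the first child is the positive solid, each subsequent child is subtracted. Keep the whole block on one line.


difference() { translate([165, 291, 0]) cube([4850, 238, 2710]); translate([846, 291, 0]) cube([821, 238, 2095]); }
translate([165, 3763, 0]) cube([4850, 238, 2710]);
translate([165, 529, 0]) cube([238, 3234, 2710]);
translate([4777, 529, 0]) cube([238, 3234, 2710]);


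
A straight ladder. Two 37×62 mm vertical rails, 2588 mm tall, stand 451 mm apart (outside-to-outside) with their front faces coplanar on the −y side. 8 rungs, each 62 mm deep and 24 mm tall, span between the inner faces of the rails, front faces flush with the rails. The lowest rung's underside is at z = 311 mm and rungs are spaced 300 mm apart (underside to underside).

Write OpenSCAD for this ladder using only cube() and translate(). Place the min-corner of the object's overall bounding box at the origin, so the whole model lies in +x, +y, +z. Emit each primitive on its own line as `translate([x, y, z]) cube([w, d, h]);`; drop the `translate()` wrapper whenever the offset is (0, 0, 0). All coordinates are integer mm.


cube([37, 62, 2588]);
translate([414, 0, 0]) cube([37, 62, 2588]);
translate([37, 0, 311]) cube([377, 62, 24]);
translate([37, 0, 611]) cube([377, 62, 24]);
translate([37, 0, 911]) cube([377, 62, 24]);
translate([37, 0, 1211]) cube([377, 62, 24]);
translate([37, 0, 1511]) cube([377, 62, 24]);
translate([37, 0, 1811]) cube([377, 62, 24]);
translate([37, 0, 2111]) cube([377, 62, 24]);
translate([37, 0, 2411]) cube([377, 62, 24]);


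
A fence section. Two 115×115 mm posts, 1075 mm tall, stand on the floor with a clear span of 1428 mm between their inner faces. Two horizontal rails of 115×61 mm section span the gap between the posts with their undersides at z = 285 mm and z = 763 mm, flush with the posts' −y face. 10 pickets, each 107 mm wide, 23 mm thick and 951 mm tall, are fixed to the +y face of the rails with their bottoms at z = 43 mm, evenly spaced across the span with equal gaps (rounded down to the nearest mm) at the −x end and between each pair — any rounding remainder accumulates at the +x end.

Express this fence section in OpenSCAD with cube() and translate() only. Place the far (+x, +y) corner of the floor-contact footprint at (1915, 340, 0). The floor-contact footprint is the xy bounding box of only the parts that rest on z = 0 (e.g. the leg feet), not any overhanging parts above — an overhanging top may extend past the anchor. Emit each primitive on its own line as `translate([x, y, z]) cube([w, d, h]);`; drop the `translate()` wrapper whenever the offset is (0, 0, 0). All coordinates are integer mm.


translate([257, 225, 0]) cube([115, 115, 1075]);
translate([1800, 225, 0]) cube([115, 115, 1075]);
translate([372, 225, 285]) cube([1428, 115, 61]);
translate([372, 225, 763]) cube([1428, 115, 61]);
translate([404, 340, 43]) cube([107, 23, 951]);
translate([543, 340, 43]) cube([107, 23, 951]);
translate([682, 340, 43]) cube([107, 23, 951]);
translate([821, 340, 43]) cube([107, 23, 951]);
translate([960, 340, 43]) cube([107, 23, 951]);
translate([1099, 340, 43]) cube([107, 23, 951]);
translate([1238, 340, 43]) cube([107, 23, 951]);
translate([1377, 340, 43]) cube([107, 23, 951]);
translate([1516, 340, 43]) cube([107, 23, 951]);
translate([1655, 340, 43]) cube([107, 23, 951]);


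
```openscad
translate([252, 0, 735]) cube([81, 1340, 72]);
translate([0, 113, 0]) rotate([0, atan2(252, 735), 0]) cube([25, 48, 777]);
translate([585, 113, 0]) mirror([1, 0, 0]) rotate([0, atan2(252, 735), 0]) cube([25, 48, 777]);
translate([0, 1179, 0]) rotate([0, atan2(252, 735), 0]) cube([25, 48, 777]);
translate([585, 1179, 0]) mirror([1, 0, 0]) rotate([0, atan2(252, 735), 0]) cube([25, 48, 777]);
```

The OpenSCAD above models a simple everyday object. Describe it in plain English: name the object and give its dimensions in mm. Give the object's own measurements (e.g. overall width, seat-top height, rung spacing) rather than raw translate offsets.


A sawhorse. A 81×1340×72 mm beam (x, y, z) sits on two A-frame leg pairs. Each pair is two raked legs of 25×48 mm section (48 mm along y) splaying symmetrically in x. Each leg rises 735 mm vertically over 252 mm of horizontal reach and is 777 mm long along its own axis. Every leg's outer bottom edge rests on the floor and its outer top edge meets a bottom edge of the beam — the left legs (tilting toward +x) meet the beam's −x bottom edge, the right legs (their mirror images, tilting toward −x) meet its +x bottom edge — so the leg tops tuck under the beam, the beam's underside is 735 mm above the floor, and the feet are 585 mm apart outside-to-outside with the beam centred between them. The two leg pairs are set in 113 mm from either end of the beam.


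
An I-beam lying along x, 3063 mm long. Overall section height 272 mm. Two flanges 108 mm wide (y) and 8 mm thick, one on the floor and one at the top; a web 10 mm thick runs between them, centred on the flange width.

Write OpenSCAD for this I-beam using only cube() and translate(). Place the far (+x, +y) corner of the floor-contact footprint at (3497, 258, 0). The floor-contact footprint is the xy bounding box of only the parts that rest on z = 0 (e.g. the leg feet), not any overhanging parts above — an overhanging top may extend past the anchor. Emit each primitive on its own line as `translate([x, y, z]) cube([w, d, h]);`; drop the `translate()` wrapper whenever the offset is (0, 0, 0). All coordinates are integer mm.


translate([434, 150, 0]) cube([3063, 108, 8]);
translate([434, 199, 8]) cube([3063, 10, 256]);
translate([434, 150, 264]) cube([3063, 108, 8]);


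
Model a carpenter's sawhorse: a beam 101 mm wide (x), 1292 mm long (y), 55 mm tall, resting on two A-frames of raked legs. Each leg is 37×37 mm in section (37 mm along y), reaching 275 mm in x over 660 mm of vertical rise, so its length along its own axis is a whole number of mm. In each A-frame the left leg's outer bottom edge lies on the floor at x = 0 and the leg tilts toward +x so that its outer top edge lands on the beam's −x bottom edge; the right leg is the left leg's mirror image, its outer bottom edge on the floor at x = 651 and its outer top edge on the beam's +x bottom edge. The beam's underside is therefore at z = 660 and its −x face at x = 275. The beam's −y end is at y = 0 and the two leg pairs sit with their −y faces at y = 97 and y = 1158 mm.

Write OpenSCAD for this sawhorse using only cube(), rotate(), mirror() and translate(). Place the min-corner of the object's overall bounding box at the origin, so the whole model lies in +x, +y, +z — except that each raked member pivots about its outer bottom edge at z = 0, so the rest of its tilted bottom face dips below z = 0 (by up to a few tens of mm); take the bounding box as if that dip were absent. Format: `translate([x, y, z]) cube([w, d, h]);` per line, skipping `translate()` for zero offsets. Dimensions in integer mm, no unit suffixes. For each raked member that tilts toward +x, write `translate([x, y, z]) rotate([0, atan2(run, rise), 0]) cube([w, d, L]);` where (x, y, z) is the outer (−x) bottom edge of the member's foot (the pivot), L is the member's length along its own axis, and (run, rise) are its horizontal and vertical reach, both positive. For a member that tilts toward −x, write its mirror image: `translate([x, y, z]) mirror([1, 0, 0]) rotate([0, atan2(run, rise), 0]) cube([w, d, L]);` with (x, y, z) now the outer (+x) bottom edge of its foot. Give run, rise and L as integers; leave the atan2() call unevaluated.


translate([275, 0, 660]) cube([101, 1292, 55]);
translate([0, 97, 0]) rotate([0, atan2(275, 660), 0]) cube([37, 37, 715]);
translate([651, 97, 0]) mirror([1, 0, 0]) rotate([0, atan2(275, 660), 0]) cube([37, 37, 715]);
translate([0, 1158, 0]) rotate([0, atan2(275, 660), 0]) cube([37, 37, 715]);
translate([651, 1158, 0]) mirror([1, 0, 0]) rotate([0, atan2(275, 660), 0]) cube([37, 37, 715]);


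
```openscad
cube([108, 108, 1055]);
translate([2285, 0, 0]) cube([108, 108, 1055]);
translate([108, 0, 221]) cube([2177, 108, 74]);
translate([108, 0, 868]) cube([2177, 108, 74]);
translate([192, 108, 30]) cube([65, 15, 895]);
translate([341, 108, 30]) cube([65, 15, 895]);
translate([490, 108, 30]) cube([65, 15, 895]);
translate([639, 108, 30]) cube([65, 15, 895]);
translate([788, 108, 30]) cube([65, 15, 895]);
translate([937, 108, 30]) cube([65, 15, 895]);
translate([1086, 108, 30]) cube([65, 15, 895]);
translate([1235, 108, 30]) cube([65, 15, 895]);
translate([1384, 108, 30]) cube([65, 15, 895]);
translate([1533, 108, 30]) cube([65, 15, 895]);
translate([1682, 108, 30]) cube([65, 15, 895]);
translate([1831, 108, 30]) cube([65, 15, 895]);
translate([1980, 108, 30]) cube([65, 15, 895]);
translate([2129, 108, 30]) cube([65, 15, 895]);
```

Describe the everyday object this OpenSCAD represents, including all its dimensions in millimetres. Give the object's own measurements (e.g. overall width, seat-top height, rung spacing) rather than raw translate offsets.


A fence section. Two 108×108 mm posts, 1055 mm tall, stand on the floor with a clear span of 2177 mm between their inner faces. Two horizontal rails of 108×74 mm section span the gap between the posts with their undersides at z = 221 mm and z = 868 mm, flush with the posts' −y face. 14 pickets, each 65 mm wide, 15 mm thick and 895 mm tall, are fixed to the +y face of the rails with their bottoms at z = 30 mm, spaced across the span with a 84 mm gap after the −x post and between neighbouring pickets, with 91 mm left before the +x post.


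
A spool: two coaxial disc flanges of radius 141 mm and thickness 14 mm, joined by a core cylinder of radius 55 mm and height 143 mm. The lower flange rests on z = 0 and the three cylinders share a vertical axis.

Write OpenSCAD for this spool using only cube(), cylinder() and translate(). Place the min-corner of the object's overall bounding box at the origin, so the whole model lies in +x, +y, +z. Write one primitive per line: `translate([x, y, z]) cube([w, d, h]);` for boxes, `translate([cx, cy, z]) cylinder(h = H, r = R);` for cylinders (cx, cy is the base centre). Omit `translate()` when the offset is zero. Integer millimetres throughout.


translate([141, 141, 0]) cylinder(h = 14, r = 141);
translate([141, 141, 14]) cylinder(h = 143, r = 55);
translate([141, 141, 157]) cylinder(h = 14, r = 141);


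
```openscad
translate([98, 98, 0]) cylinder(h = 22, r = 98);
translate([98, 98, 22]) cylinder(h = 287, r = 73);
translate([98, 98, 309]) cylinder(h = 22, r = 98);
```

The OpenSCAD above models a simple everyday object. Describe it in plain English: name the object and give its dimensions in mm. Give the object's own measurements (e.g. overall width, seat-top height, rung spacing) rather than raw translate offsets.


A spool: two coaxial disc flanges of radius 98 mm and thickness 22 mm, joined by a core cylinder of radius 73 mm and height 287 mm. The lower flange rests on z = 0 and the three cylinders share a vertical axis.


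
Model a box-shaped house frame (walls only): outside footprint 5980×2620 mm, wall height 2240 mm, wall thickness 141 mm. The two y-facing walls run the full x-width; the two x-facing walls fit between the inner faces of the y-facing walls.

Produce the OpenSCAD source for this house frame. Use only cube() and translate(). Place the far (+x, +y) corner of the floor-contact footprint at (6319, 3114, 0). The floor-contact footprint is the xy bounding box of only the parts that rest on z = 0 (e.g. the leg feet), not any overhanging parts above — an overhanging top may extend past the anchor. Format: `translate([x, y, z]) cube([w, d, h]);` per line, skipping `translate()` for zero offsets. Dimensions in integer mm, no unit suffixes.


translate([339, 494, 0]) cube([5980, 141, 2240]);
translate([339, 2973, 0]) cube([5980, 141, 2240]);
translate([339, 635, 0]) cube([141, 2338, 2240]);
translate([6178, 635, 0]) cube([141, 2338, 2240]);


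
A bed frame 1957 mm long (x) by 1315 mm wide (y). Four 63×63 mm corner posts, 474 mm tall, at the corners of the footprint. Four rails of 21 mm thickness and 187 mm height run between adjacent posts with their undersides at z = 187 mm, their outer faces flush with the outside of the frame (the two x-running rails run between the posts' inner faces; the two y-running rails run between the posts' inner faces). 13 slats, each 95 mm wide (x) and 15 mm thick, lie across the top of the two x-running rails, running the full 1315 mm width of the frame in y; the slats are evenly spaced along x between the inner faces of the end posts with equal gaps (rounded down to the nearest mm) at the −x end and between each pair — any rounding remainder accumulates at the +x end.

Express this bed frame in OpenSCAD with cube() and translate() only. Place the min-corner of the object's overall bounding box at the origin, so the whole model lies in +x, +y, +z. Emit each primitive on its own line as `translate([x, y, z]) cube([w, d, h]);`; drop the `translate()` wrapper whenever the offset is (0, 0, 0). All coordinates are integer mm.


cube([63, 63, 474]);
translate([0, 1252, 0]) cube([63, 63, 474]);
translate([1894, 0, 0]) cube([63, 63, 474]);
translate([1894, 1252, 0]) cube([63, 63, 474]);
translate([63, 0, 187]) cube([1831, 21, 187]);
translate([63, 1294, 187]) cube([1831, 21, 187]);
translate([0, 63, 187]) cube([21, 1189, 187]);
translate([1936, 63, 187]) cube([21, 1189, 187]);
translate([105, 0, 374]) cube([95, 1315, 15]);
translate([242, 0, 374]) cube([95, 1315, 15]);
translate([379, 0, 374]) cube([95, 1315, 15]);
translate([516, 0, 374]) cube([95, 1315, 15]);
translate([653, 0, 374]) cube([95, 1315, 15]);
translate([790, 0, 374]) cube([95, 1315, 15]);
translate([927, 0, 374]) cube([95, 1315, 15]);
translate([1064, 0, 374]) cube([95, 1315, 15]);
translate([1201, 0, 374]) cube([95, 1315, 15]);
translate([1338, 0, 374]) cube([95, 1315, 15]);
translate([1475, 0, 374]) cube([95, 1315, 15]);
translate([1612, 0, 374]) cube([95, 1315, 15]);
translate([1749, 0, 374]) cube([95, 1315, 15]);


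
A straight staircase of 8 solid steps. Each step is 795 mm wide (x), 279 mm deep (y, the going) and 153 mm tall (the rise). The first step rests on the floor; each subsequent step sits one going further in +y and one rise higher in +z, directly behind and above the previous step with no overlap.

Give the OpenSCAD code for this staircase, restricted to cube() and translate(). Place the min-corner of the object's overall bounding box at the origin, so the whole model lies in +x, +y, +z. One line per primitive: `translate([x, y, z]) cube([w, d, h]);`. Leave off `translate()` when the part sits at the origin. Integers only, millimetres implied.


cube([795, 279, 153]);
translate([0, 279, 153]) cube([795, 279, 153]);
translate([0, 558, 306]) cube([795, 279, 153]);
translate([0, 837, 459]) cube([795, 279, 153]);
translate([0, 1116, 612]) cube([795, 279, 153]);
translate([0, 1395, 765]) cube([795, 279, 153]);
translate([0, 1674, 918]) cube([795, 279, 153]);
translate([0, 1953, 1071]) cube([795, 279, 153]);


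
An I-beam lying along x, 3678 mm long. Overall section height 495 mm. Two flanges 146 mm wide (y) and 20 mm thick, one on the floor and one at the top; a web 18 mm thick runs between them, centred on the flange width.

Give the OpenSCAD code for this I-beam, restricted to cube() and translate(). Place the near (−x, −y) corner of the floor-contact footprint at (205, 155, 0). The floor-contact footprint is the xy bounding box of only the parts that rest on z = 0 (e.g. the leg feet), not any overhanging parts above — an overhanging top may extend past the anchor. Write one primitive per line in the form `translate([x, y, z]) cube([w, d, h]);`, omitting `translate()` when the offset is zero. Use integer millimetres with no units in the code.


translate([205, 155, 0]) cube([3678, 146, 20]);
translate([205, 219, 20]) cube([3678, 18, 455]);
translate([205, 155, 475]) cube([3678, 146, 20]);


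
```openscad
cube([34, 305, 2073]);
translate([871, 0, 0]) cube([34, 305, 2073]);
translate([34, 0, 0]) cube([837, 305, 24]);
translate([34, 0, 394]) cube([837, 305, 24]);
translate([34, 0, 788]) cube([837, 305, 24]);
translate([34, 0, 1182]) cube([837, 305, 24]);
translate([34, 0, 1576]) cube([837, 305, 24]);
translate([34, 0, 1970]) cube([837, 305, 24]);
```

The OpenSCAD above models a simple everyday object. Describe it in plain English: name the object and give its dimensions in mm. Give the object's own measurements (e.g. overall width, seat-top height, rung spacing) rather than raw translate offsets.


An open bookshelf. Two side panels, each 34 mm thick, 305 mm deep and 2073 mm tall, stand 905 mm apart (outside-to-outside). Between them sit 6 shelves, each 24 mm thick and 305 mm deep, spanning the full gap between the sides. The bottom shelf rests on the floor (its underside at z = 0) and the clear gap between one shelf's top and the next shelf's underside is 370 mm.


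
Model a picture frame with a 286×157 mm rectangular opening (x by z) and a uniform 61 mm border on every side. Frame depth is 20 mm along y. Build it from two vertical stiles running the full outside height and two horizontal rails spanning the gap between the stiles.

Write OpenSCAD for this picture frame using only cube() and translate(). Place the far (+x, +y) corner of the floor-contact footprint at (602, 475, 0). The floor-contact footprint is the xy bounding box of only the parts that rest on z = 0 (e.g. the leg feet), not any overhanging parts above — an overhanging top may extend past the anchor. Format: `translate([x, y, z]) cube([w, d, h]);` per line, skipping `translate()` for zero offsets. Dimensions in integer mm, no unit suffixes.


translate([194, 455, 0]) cube([61, 20, 279]);
translate([541, 455, 0]) cube([61, 20, 279]);
translate([255, 455, 0]) cube([286, 20, 61]);
translate([255, 455, 218]) cube([286, 20, 61]);


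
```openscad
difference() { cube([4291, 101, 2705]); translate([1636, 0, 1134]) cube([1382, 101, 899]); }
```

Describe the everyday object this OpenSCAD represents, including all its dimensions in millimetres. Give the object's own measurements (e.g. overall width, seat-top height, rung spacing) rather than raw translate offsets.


A wall 4291 mm long (x), 101 mm thick (y), 2705 mm tall, with a rectangular window opening cut through it. The opening is 1382 mm wide and 899 mm tall; its sill is at z = 1134 mm and its near (−x) edge is 1636 mm from the wall's −x end. The opening passes through the full wall thickness.


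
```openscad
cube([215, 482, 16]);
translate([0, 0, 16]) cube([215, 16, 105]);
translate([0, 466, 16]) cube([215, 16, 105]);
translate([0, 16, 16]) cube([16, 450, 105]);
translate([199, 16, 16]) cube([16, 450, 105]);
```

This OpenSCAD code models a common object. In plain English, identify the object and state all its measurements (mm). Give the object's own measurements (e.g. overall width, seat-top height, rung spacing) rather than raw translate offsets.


An open-topped rectangular box: outside dimensions 215×482×121 mm, with a uniform wall and base thickness of 16 mm. The base is a full 215×482 slab on the floor; four walls sit on top of the base. The front and back walls (the −y and +y sides) span the full width; the two side walls fit between them.


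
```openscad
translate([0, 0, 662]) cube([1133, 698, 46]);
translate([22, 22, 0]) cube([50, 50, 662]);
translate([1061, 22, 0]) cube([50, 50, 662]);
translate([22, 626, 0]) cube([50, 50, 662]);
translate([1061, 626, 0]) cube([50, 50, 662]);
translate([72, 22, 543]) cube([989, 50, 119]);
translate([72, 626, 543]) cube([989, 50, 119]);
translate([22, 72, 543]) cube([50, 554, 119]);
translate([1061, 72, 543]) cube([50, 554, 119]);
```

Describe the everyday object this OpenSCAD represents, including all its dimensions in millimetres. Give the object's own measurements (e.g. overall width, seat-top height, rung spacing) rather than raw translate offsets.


A rectangular dining table. The top is 1133×698×46 mm with its upper surface at z = 708 mm. It stands on four 50×50 mm square legs, each inset 22 mm from the nearest pair of top edges, running from the floor to the underside of the top. Four apron rails, 50 mm thick and 119 mm tall, run between adjacent legs with their top edges flush with the underside of the top and their outer faces flush with the legs' outer faces.


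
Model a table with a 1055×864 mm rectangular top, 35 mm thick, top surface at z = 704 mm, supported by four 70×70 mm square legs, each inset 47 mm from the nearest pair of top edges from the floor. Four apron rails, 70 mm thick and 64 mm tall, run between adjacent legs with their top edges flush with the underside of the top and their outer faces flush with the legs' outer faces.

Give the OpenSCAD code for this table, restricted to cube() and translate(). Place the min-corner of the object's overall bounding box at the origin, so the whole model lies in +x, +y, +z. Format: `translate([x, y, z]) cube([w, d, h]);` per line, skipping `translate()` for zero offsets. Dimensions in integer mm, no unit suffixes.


translate([0, 0, 669]) cube([1055, 864, 35]);
translate([47, 47, 0]) cube([70, 70, 669]);
translate([938, 47, 0]) cube([70, 70, 669]);
translate([47, 747, 0]) cube([70, 70, 669]);
translate([938, 747, 0]) cube([70, 70, 669]);
translate([117, 47, 605]) cube([821, 70, 64]);
translate([117, 747, 605]) cube([821, 70, 64]);
translate([47, 117, 605]) cube([70, 630, 64]);
translate([938, 117, 605]) cube([70, 630, 64]);


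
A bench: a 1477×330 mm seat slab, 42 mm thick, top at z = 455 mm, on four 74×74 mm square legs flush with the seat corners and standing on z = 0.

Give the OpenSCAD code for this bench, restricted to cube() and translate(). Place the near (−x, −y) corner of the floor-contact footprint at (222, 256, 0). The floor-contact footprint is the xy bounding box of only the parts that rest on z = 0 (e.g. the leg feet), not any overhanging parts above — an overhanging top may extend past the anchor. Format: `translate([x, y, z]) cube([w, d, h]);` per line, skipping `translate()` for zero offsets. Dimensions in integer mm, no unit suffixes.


translate([222, 256, 413]) cube([1477, 330, 42]);
translate([222, 256, 0]) cube([74, 74, 413]);
translate([222, 512, 0]) cube([74, 74, 413]);
translate([1625, 256, 0]) cube([74, 74, 413]);
translate([1625, 512, 0]) cube([74, 74, 413]);


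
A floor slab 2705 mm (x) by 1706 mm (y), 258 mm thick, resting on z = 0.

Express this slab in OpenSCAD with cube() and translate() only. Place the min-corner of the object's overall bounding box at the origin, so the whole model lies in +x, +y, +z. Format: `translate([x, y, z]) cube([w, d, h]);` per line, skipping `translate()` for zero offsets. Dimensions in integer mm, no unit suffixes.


cube([2705, 1706, 258]);


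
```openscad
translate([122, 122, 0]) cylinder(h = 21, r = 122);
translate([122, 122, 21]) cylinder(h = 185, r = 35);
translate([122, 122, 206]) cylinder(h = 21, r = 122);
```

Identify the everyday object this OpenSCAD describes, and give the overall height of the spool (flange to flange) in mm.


A spool. The overall height is 227 mm.

Three coaxial cylinders, large–small–large — a spool. Two 21 mm flanges and a 185 mm core give 21 + 185 + 21 = 227 mm.


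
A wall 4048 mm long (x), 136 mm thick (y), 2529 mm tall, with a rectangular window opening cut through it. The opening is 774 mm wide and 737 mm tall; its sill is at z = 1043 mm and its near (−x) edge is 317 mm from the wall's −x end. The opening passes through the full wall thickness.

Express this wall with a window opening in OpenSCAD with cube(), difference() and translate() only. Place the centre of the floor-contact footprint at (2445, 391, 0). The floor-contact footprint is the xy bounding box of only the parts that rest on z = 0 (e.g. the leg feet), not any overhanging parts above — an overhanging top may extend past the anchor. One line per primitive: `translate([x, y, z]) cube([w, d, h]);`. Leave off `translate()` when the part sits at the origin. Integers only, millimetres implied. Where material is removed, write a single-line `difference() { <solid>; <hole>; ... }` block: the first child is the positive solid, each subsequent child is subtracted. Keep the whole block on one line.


difference() { translate([421, 323, 0]) cube([4048, 136, 2529]); translate([738, 323, 1043]) cube([774, 136, 737]); }


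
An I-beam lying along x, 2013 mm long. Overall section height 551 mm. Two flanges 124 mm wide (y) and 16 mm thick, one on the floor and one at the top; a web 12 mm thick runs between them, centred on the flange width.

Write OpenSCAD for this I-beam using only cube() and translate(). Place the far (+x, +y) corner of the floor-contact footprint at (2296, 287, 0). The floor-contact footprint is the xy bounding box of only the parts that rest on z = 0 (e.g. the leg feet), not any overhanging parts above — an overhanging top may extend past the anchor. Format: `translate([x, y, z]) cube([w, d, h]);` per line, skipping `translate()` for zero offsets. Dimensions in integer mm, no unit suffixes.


translate([283, 163, 0]) cube([2013, 124, 16]);
translate([283, 219, 16]) cube([2013, 12, 519]);
translate([283, 163, 535]) cube([2013, 124, 16]);


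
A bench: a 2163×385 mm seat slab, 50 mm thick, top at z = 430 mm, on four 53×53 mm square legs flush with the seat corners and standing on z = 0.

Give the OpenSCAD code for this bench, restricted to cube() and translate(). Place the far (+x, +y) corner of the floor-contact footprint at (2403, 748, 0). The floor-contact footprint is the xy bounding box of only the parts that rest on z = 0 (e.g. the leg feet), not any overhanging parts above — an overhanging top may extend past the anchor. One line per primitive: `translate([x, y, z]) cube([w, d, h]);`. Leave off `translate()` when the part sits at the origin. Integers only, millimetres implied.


translate([240, 363, 380]) cube([2163, 385, 50]);
translate([240, 363, 0]) cube([53, 53, 380]);
translate([240, 695, 0]) cube([53, 53, 380]);
translate([2350, 363, 0]) cube([53, 53, 380]);
translate([2350, 695, 0]) cube([53, 53, 380]);


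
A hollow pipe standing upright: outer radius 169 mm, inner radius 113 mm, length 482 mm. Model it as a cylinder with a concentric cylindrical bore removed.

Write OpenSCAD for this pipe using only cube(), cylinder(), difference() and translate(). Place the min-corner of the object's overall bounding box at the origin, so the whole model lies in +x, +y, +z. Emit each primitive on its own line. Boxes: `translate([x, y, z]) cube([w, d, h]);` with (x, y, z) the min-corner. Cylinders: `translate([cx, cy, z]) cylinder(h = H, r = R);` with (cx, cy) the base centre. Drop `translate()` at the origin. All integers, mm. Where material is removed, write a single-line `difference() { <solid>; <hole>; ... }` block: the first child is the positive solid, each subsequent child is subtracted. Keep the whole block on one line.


difference() { translate([169, 169, 0]) cylinder(h = 482, r = 169); translate([169, 169, 0]) cylinder(h = 482, r = 113); }


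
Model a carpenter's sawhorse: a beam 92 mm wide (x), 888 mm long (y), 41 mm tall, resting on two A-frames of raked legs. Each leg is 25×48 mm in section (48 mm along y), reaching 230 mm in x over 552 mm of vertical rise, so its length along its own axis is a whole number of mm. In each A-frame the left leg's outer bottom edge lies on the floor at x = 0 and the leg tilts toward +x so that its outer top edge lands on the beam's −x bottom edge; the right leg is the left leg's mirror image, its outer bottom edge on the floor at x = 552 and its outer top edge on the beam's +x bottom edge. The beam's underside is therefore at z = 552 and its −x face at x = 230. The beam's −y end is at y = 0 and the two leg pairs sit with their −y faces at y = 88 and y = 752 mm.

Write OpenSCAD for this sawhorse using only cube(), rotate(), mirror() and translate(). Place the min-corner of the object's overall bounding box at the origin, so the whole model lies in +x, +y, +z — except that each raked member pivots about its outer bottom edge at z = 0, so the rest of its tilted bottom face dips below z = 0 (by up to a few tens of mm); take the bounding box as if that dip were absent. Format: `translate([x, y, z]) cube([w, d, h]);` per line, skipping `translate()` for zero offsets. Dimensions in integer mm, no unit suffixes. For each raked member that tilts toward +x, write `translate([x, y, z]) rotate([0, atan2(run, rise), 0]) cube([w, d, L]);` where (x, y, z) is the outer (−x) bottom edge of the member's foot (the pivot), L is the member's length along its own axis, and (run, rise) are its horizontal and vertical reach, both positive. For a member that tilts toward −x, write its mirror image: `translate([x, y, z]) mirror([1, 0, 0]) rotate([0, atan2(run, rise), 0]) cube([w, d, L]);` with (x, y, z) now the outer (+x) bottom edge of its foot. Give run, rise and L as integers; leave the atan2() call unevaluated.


translate([230, 0, 552]) cube([92, 888, 41]);
translate([0, 88, 0]) rotate([0, atan2(230, 552), 0]) cube([25, 48, 598]);
translate([552, 88, 0]) mirror([1, 0, 0]) rotate([0, atan2(230, 552), 0]) cube([25, 48, 598]);
translate([0, 752, 0]) rotate([0, atan2(230, 552), 0]) cube([25, 48, 598]);
translate([552, 752, 0]) mirror([1, 0, 0]) rotate([0, atan2(230, 552), 0]) cube([25, 48, 598]);


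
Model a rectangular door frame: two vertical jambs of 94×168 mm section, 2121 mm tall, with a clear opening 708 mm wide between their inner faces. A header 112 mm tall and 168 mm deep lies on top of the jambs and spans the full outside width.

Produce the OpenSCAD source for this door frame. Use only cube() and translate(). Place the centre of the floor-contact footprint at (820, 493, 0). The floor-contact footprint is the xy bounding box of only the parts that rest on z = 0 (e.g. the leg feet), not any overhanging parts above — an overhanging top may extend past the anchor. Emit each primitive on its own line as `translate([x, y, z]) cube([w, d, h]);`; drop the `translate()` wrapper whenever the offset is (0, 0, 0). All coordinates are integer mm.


translate([372, 409, 0]) cube([94, 168, 2121]);
translate([1174, 409, 0]) cube([94, 168, 2121]);
translate([372, 409, 2121]) cube([896, 168, 112]);


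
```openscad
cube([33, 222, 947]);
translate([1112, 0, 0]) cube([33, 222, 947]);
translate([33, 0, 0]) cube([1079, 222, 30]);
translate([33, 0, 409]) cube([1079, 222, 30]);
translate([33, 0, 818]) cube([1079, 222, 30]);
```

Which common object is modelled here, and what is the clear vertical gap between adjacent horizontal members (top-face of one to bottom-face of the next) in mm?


A bookshelf. The clear shelf gap is 379 mm.

Two tall side panels with 3 horizontal boards between them — a bookshelf. The first two shelf undersides are at z = 0 and z = 409; with shelf thickness 30, the clear gap is 409 − 0 − 30 = 379 mm.


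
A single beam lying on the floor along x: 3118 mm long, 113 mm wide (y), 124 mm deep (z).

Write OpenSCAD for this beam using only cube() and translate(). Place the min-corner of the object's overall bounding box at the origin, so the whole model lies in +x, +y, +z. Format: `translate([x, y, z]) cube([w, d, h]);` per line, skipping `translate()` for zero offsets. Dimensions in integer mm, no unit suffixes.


cube([3118, 113, 124]);


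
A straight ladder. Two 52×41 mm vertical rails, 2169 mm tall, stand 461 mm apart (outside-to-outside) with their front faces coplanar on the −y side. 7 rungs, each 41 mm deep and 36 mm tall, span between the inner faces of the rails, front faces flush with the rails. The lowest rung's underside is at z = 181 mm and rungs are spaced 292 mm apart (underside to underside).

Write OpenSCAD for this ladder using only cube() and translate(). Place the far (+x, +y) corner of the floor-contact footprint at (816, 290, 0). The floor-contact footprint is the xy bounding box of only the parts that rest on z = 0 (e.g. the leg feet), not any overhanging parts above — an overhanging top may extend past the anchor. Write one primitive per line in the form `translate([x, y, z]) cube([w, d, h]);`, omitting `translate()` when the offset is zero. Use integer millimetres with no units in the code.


// rung span = 461 - 2*52 = 357
// rung[k] z = 181 + k*292
translate([355, 249, 0]) cube([52, 41, 2169]);
translate([764, 249, 0]) cube([52, 41, 2169]);
translate([407, 249, 181]) cube([357, 41, 36]);
translate([407, 249, 473]) cube([357, 41, 36]);
translate([407, 249, 765]) cube([357, 41, 36]);
translate([407, 249, 1057]) cube([357, 41, 36]);
translate([407, 249, 1349]) cube([357, 41, 36]);
translate([407, 249, 1641]) cube([357, 41, 36]);
translate([407, 249, 1933]) cube([357, 41, 36]);
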